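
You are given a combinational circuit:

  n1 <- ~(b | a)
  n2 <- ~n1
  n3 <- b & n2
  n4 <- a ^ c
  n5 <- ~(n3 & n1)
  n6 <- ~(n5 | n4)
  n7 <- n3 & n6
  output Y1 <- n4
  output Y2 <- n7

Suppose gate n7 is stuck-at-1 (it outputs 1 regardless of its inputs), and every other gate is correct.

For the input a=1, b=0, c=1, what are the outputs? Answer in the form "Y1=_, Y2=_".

Propagate with n7 forced: n1=0, n2=1, n3=0, n4=0, n5=1, n6=0, n7=1 [stuck-at-1].
So the outputs are Y1=0, Y2=1. (Without the fault they would be Y1=0, Y2=0.)

Y1=0, Y2=1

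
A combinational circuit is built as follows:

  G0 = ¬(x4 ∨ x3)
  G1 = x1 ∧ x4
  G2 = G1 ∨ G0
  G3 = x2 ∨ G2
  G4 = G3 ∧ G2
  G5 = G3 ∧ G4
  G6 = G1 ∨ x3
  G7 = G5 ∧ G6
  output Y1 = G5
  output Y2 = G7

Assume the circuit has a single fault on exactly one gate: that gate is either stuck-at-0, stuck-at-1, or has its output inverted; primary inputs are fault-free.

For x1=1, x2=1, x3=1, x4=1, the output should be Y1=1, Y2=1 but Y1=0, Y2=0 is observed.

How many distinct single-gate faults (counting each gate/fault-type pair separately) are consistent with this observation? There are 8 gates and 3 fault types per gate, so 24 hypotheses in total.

10

Fault-free: G0=0, G1=1, G2=1, G3=1, G4=1, G5=1, G6=1, G7=1 → Y1=1, Y2=1. Observed Y1=0, Y2=0.
  G0: none of the 3 fault types match ✗
  G1: stuck-at-0, inverted output ✓; others ✗
  G2: stuck-at-0, inverted output ✓; others ✗
  G3: stuck-at-0, inverted output ✓; others ✗
  G4: stuck-at-0, inverted output ✓; others ✗
  G5: stuck-at-0, inverted output ✓; others ✗
  G6: none of the 3 fault types match ✗
  G7: none of the 3 fault types match ✗
Consistent faults: {G1 stuck-at-0, G1 inverted output, G2 stuck-at-0, G2 inverted output, G3 stuck-at-0, G3 inverted output, G4 stuck-at-0, G4 inverted output, G5 stuck-at-0, G5 inverted output} — 10 in all.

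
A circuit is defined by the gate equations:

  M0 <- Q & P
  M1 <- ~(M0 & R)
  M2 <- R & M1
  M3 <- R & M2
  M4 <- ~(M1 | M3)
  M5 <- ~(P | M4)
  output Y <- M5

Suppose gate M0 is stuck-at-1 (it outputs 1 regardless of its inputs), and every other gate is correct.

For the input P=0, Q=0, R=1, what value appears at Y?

Propagate with M0 forced: M0=1 [stuck-at-1], M1=0, M2=0, M3=0, M4=1, M5=0.
So Y = 0. (Without the fault it would be 1.)

0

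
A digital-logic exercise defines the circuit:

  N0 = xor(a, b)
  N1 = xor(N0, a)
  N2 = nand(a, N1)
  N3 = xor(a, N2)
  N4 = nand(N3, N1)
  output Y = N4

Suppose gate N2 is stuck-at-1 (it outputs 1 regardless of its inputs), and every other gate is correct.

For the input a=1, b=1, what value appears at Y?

1

Propagate with N2 forced: N0=0, N1=1, N2=1 [stuck-at-1], N3=0, N4=1.
So Y = 1. (Without the fault it would be 0.)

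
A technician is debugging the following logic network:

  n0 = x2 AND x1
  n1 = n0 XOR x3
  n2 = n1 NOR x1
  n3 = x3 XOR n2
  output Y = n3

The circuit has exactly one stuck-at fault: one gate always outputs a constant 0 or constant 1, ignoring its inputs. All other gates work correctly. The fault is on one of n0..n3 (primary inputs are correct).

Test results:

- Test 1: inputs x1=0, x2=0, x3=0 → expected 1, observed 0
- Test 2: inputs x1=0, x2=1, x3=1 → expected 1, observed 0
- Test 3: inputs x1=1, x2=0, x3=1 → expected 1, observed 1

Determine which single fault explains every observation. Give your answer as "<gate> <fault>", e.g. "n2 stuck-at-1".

Fault-free values for test 1 (x1=0, x2=0, x3=0): n0=0, n1=0, n2=1, n3=1, giving Y=1. Observed 0.
Test 1: faults giving observed 0 are {n0 stuck-at-1, n1 stuck-at-1, n2 stuck-at-0, n3 stuck-at-0}.
Test 2 (x1=0, x2=1, x3=1): fault-free n0=0, n1=1, n2=0, n3=1 → 1; observed 0. Eliminates n1 stuck-at-1, n2 stuck-at-0.
Test 3 (x1=1, x2=0, x3=1): fault-free n0=0, n1=1, n2=0, n3=1 → 1; observed 1. Eliminates n3 stuck-at-0.
Only n0 stuck-at-1 is consistent with every test.

n0 stuck-at-1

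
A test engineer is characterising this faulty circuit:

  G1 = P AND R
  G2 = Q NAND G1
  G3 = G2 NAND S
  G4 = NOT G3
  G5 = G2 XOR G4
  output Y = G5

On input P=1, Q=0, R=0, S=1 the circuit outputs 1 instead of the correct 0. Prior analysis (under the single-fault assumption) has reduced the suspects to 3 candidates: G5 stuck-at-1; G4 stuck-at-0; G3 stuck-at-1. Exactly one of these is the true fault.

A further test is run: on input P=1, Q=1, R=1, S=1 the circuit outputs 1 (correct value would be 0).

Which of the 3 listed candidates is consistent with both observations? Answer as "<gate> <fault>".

G5 stuck-at-1

Evaluate each candidate on input P=1, Q=1, R=1, S=1:
  G5 stuck-at-1: G1=1, G2=0, G3=1, G4=0, G5=1 [stuck-at-1] → 1 — matches
  G4 stuck-at-0: G1=1, G2=0, G3=1, G4=0 [stuck-at-0], G5=0 → 0 — eliminated
  G3 stuck-at-1: G1=1, G2=0, G3=1 [stuck-at-1], G4=0, G5=0 → 0 — eliminated
Only G5 stuck-at-1 reproduces the observed 1.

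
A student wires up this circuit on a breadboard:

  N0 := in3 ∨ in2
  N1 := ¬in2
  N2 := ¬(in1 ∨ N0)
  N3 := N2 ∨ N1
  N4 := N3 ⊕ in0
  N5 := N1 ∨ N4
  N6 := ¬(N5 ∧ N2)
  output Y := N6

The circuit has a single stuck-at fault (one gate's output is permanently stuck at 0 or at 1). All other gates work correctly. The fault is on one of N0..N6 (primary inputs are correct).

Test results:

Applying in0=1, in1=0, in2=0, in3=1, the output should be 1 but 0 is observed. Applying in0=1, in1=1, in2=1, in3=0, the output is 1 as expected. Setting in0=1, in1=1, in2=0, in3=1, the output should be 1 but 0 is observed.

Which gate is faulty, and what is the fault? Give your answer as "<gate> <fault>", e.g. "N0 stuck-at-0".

N2 stuck-at-1

Fault-free values for test 1 (in0=1, in1=0, in2=0, in3=1): N0=1, N1=1, N2=0, N3=1, N4=0, N5=1, N6=1, giving Y=1. Observed 0.
Test 1: faults giving observed 0 are {N0 stuck-at-0, N2 stuck-at-1, N6 stuck-at-0}.
Test 2 (in0=1, in1=1, in2=1, in3=0): fault-free N0=1, N1=0, N2=0, N3=0, N4=1, N5=1, N6=1 → 1; observed 1. Eliminates N6 stuck-at-0.
Test 3 (in0=1, in1=1, in2=0, in3=1): fault-free N0=1, N1=1, N2=0, N3=1, N4=0, N5=1, N6=1 → 1; observed 0. Eliminates N0 stuck-at-0.
Only N2 stuck-at-1 is consistent with every test.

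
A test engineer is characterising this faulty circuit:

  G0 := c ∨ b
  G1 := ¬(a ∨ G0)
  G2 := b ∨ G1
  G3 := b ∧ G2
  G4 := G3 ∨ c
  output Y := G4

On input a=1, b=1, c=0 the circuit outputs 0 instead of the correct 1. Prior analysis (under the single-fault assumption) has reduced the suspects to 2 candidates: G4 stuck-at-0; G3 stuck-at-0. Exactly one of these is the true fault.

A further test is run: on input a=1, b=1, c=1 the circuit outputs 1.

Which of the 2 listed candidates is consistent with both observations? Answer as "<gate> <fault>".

G3 stuck-at-0

Evaluate each candidate on input a=1, b=1, c=1:
  G4 stuck-at-0: G0=1, G1=0, G2=1, G3=1, G4=0 [stuck-at-0] → 0 — eliminated
  G3 stuck-at-0: G0=1, G1=0, G2=1, G3=0 [stuck-at-0], G4=1 → 1 — matches
Only G3 stuck-at-0 reproduces the observed 1.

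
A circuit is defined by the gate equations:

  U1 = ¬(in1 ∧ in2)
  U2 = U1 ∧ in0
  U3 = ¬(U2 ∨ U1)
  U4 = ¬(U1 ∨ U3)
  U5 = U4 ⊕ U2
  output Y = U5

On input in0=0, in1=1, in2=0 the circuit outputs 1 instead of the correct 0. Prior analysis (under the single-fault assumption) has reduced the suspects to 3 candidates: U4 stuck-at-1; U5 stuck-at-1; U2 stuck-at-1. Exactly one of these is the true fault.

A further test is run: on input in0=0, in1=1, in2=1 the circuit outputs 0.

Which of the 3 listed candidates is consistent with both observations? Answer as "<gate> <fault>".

Evaluate each candidate on input in0=0, in1=1, in2=1:
  U4 stuck-at-1: U1=0, U2=0, U3=1, U4=1 [stuck-at-1], U5=1 → 1 — eliminated
  U5 stuck-at-1: U1=0, U2=0, U3=1, U4=0, U5=1 [stuck-at-1] → 1 — eliminated
  U2 stuck-at-1: U1=0, U2=1 [stuck-at-1], U3=0, U4=1, U5=0 → 0 — matches
Only U2 stuck-at-1 reproduces the observed 0.

U2 stuck-at-1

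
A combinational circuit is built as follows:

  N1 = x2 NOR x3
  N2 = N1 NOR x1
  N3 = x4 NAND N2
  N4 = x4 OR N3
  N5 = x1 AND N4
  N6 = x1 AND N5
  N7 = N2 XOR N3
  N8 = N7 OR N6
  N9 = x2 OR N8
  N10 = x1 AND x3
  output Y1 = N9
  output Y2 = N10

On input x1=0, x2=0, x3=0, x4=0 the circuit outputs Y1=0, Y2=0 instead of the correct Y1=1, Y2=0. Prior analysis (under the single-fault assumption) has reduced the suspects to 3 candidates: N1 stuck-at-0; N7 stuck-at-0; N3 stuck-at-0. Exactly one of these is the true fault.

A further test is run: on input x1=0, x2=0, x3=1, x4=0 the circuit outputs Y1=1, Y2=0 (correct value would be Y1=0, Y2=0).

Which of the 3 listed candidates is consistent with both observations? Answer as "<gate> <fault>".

Evaluate each candidate on input x1=0, x2=0, x3=1, x4=0:
  N1 stuck-at-0: N1=0 [stuck-at-0], N2=1, N3=1, N4=1, N5=0, N6=0, N7=0, N8=0, N9=0, N10=0 → Y1=0, Y2=0 — eliminated
  N7 stuck-at-0: N1=0, N2=1, N3=1, N4=1, N5=0, N6=0, N7=0 [stuck-at-0], N8=0, N9=0, N10=0 → Y1=0, Y2=0 — eliminated
  N3 stuck-at-0: N1=0, N2=1, N3=0 [stuck-at-0], N4=0, N5=0, N6=0, N7=1, N8=1, N9=1, N10=0 → Y1=1, Y2=0 — matches
Only N3 stuck-at-0 reproduces the observed Y1=1, Y2=0.

N3 stuck-at-0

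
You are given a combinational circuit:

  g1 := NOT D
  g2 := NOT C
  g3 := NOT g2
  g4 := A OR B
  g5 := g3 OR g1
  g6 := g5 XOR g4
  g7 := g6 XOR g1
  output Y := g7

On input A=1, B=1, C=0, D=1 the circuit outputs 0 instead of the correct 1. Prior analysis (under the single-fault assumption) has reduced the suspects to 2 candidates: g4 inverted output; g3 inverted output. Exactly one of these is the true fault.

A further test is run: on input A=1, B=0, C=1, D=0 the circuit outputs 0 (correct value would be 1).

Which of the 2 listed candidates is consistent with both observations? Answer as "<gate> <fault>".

g4 inverted output

Evaluate each candidate on input A=1, B=0, C=1, D=0:
  g4 inverted output: g1=1, g2=0, g3=1, g4=0 [inverted output], g5=1, g6=1, g7=0 → 0 — matches
  g3 inverted output: g1=1, g2=0, g3=0 [inverted output], g4=1, g5=1, g6=0, g7=1 → 1 — eliminated
Only g4 inverted output reproduces the observed 0.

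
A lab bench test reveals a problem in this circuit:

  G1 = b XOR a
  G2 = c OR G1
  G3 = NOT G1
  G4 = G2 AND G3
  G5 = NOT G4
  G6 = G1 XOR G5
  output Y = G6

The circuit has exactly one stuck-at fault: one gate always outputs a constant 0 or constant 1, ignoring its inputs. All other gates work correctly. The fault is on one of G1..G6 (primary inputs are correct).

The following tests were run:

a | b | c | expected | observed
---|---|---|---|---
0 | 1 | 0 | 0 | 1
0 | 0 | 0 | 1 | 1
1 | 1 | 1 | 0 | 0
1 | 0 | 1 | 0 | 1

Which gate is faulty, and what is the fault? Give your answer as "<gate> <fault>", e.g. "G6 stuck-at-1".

G3 stuck-at-1

Fault-free values for test 1 (a=0, b=1, c=0): G1=1, G2=1, G3=0, G4=0, G5=1, G6=0, giving Y=0. Observed 1.
Test 1: faults giving observed 1 are {G1 stuck-at-0, G3 stuck-at-1, G4 stuck-at-1, G5 stuck-at-0, G6 stuck-at-1}.
Test 2 (a=0, b=0, c=0): fault-free G1=0, G2=0, G3=1, G4=0, G5=1, G6=1 → 1; observed 1. Eliminates G4 stuck-at-1, G5 stuck-at-0.
Test 3 (a=1, b=1, c=1): fault-free G1=0, G2=1, G3=1, G4=1, G5=0, G6=0 → 0; observed 0. Eliminates G6 stuck-at-1.
Test 4 (a=1, b=0, c=1): fault-free G1=1, G2=1, G3=0, G4=0, G5=1, G6=0 → 0; observed 1. Eliminates G1 stuck-at-0.
Only G3 stuck-at-1 is consistent with every test.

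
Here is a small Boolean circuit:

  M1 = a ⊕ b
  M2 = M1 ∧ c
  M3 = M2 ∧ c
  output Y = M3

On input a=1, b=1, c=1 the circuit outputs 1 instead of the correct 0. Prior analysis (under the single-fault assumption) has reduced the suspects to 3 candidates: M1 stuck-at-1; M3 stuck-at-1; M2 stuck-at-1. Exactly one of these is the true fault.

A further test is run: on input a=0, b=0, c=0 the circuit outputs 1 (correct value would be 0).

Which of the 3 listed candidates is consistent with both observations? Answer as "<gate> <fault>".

Evaluate each candidate on input a=0, b=0, c=0:
  M1 stuck-at-1: M1=1 [stuck-at-1], M2=0, M3=0 → 0 — eliminated
  M3 stuck-at-1: M1=0, M2=0, M3=1 [stuck-at-1] → 1 — matches
  M2 stuck-at-1: M1=0, M2=1 [stuck-at-1], M3=0 → 0 — eliminated
Only M3 stuck-at-1 reproduces the observed 1.

M3 stuck-at-1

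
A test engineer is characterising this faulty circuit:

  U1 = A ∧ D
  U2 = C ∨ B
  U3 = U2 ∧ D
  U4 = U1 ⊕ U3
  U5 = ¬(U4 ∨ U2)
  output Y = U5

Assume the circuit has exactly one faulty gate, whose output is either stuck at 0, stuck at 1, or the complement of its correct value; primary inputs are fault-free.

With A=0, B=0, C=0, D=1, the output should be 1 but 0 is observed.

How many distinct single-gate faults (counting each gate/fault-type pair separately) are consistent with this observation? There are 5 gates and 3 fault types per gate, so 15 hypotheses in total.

Fault-free: U1=0, U2=0, U3=0, U4=0, U5=1 → 1. Observed 0.
  U1: stuck-at-1, inverted output ✓; others ✗
  U2: stuck-at-1, inverted output ✓; others ✗
  U3: stuck-at-1, inverted output ✓; others ✗
  U4: stuck-at-1, inverted output ✓; others ✗
  U5: stuck-at-0, inverted output ✓; others ✗
Consistent faults: {U1 stuck-at-1, U1 inverted output, U2 stuck-at-1, U2 inverted output, U3 stuck-at-1, U3 inverted output, U4 stuck-at-1, U4 inverted output, U5 stuck-at-0, U5 inverted output} — 10 in all.

10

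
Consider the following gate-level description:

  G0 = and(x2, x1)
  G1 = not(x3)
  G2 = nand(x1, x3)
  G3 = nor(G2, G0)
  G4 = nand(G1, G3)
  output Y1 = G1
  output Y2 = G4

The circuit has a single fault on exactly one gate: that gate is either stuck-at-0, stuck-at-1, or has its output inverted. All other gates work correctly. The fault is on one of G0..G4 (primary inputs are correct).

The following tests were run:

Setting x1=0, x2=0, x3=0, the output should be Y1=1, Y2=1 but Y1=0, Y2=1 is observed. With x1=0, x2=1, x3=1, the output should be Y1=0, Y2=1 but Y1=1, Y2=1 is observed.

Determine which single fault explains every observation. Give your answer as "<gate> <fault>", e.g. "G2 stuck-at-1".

Fault-free values for test 1 (x1=0, x2=0, x3=0): G0=0, G1=1, G2=1, G3=0, G4=1, giving Y1=1, Y2=1. Observed Y1=0, Y2=1.
Test 1: faults giving observed Y1=0, Y2=1 are {G1 stuck-at-0, G1 inverted output}.
Test 2 (x1=0, x2=1, x3=1): fault-free G0=0, G1=0, G2=1, G3=0, G4=1 → Y1=0, Y2=1; observed Y1=1, Y2=1. Eliminates G1 stuck-at-0.
Only G1 inverted output is consistent with every test.

G1 inverted output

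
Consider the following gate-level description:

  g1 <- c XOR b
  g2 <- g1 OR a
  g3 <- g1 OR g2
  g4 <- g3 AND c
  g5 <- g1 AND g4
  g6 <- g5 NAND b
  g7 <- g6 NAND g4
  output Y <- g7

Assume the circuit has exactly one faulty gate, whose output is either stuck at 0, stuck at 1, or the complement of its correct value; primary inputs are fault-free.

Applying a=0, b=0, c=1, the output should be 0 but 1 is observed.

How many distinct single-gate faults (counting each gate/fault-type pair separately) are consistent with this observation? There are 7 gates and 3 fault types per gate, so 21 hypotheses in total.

Fault-free: g1=1, g2=1, g3=1, g4=1, g5=1, g6=1, g7=0 → 0. Observed 1.
  g1: stuck-at-0, inverted output ✓; others ✗
  g2: none of the 3 fault types match ✗
  g3: stuck-at-0, inverted output ✓; others ✗
  g4: stuck-at-0, inverted output ✓; others ✗
  g5: none of the 3 fault types match ✗
  g6: stuck-at-0, inverted output ✓; others ✗
  g7: stuck-at-1, inverted output ✓; others ✗
Consistent faults: {g1 stuck-at-0, g1 inverted output, g3 stuck-at-0, g3 inverted output, g4 stuck-at-0, g4 inverted output, g6 stuck-at-0, g6 inverted output, g7 stuck-at-1, g7 inverted output} — 10 in all.

10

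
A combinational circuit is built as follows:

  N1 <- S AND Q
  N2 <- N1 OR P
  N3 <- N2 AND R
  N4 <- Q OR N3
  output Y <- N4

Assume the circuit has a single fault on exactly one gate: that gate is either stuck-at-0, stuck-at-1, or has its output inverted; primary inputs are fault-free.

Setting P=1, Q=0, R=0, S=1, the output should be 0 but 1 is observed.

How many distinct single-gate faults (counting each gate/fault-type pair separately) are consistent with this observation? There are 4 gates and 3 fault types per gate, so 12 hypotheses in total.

Fault-free: N1=0, N2=1, N3=0, N4=0 → 0. Observed 1.
  N1 stuck-at-0: output 0 ✗
  N1 stuck-at-1: output 0 ✗
  N1 inverted output: output 0 ✗
  N2 stuck-at-0: output 0 ✗
  N2 stuck-at-1: output 0 ✗
  N2 inverted output: output 0 ✗
  N3 stuck-at-0: output 0 ✗
  N3 stuck-at-1: output 1 ✓
  N3 inverted output: output 1 ✓
  N4 stuck-at-0: output 0 ✗
  N4 stuck-at-1: output 1 ✓
  N4 inverted output: output 1 ✓
Consistent faults: {N3 stuck-at-1, N3 inverted output, N4 stuck-at-1, N4 inverted output} — 4 in all.

4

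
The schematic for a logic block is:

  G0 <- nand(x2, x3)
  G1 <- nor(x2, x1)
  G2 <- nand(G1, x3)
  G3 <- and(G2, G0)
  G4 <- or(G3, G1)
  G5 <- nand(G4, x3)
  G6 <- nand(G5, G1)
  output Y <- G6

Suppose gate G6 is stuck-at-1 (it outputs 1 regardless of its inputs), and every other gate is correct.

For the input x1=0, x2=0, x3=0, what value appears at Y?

Propagate with G6 forced: G0=1, G1=1, G2=1, G3=1, G4=1, G5=1, G6=1 [stuck-at-1].
So Y = 1. (Without the fault it would be 0.)

1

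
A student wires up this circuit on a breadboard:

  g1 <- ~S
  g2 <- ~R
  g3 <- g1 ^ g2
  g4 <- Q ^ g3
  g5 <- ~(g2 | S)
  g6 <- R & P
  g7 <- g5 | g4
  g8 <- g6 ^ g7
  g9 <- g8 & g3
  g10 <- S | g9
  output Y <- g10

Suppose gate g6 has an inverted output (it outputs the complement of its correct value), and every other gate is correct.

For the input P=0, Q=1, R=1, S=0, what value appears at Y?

0

Propagate with g6 forced: g1=1, g2=0, g3=1, g4=0, g5=1, g6=1 [inverted output], g7=1, g8=0, g9=0, g10=0.
So Y = 0. (Without the fault it would be 1.)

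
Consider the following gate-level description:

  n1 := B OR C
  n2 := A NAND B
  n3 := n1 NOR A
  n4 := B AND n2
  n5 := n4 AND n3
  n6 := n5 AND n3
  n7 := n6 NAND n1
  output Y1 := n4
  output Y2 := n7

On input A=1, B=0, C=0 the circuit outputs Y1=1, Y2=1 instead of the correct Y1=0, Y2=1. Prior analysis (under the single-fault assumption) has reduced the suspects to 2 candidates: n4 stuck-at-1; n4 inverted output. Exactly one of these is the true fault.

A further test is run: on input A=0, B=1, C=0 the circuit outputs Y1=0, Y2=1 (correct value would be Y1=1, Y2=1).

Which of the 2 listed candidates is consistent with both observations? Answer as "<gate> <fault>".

n4 inverted output

Evaluate each candidate on input A=0, B=1, C=0:
  n4 stuck-at-1: n1=1, n2=1, n3=0, n4=1 [stuck-at-1], n5=0, n6=0, n7=1 → Y1=1, Y2=1 — eliminated
  n4 inverted output: n1=1, n2=1, n3=0, n4=0 [inverted output], n5=0, n6=0, n7=1 → Y1=0, Y2=1 — matches
Only n4 inverted output reproduces the observed Y1=0, Y2=1.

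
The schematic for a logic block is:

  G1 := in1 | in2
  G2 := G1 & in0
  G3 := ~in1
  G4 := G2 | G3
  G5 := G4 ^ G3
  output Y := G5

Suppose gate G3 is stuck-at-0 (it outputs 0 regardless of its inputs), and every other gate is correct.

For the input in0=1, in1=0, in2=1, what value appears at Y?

1

Propagate with G3 forced: G1=1, G2=1, G3=0 [stuck-at-0], G4=1, G5=1.
So Y = 1. (Without the fault it would be 0.)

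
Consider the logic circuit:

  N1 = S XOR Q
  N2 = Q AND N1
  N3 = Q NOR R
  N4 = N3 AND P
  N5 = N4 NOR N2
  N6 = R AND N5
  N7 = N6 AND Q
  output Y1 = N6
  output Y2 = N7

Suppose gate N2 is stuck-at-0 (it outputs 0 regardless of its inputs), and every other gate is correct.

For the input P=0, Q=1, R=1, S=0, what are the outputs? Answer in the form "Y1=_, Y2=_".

Y1=1, Y2=1

Propagate with N2 forced: N1=1, N2=0 [stuck-at-0], N3=0, N4=0, N5=1, N6=1, N7=1.
So the outputs are Y1=1, Y2=1. (Without the fault they would be Y1=0, Y2=0.)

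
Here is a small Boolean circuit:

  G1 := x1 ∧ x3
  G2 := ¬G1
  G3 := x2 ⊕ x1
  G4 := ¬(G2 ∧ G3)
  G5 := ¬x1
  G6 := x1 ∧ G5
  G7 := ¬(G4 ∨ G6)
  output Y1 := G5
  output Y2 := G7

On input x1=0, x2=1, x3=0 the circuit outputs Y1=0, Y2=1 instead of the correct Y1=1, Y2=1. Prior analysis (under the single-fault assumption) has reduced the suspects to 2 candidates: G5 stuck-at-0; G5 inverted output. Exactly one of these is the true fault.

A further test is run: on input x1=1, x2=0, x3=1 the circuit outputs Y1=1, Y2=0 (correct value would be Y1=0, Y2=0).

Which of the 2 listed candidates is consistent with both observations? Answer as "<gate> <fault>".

G5 inverted output

Evaluate each candidate on input x1=1, x2=0, x3=1:
  G5 stuck-at-0: G1=1, G2=0, G3=1, G4=1, G5=0 [stuck-at-0], G6=0, G7=0 → Y1=0, Y2=0 — eliminated
  G5 inverted output: G1=1, G2=0, G3=1, G4=1, G5=1 [inverted output], G6=1, G7=0 → Y1=1, Y2=0 — matches
Only G5 inverted output reproduces the observed Y1=1, Y2=0.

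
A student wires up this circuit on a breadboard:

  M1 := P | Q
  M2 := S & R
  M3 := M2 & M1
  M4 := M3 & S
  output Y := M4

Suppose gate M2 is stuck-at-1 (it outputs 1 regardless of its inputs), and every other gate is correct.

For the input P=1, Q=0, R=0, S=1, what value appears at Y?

1

Propagate with M2 forced: M1=1, M2=1 [stuck-at-1], M3=1, M4=1.
So Y = 1. (Without the fault it would be 0.)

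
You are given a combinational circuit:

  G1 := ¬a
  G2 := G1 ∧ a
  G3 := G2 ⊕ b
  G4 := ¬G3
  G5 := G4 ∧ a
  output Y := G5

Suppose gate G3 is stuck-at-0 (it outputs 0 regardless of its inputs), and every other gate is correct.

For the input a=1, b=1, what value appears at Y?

1

Propagate with G3 forced: G1=0, G2=0, G3=0 [stuck-at-0], G4=1, G5=1.
So Y = 1. (Without the fault it would be 0.)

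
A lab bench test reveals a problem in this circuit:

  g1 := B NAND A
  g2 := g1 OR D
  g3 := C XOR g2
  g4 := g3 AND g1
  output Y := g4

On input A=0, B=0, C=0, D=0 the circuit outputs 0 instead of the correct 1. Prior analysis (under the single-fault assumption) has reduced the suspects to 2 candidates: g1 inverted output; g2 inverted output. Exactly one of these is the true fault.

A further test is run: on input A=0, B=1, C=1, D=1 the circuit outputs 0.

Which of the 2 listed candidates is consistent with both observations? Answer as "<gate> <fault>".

Evaluate each candidate on input A=0, B=1, C=1, D=1:
  g1 inverted output: g1=0 [inverted output], g2=1, g3=0, g4=0 → 0 — matches
  g2 inverted output: g1=1, g2=0 [inverted output], g3=1, g4=1 → 1 — eliminated
Only g1 inverted output reproduces the observed 0.

g1 inverted output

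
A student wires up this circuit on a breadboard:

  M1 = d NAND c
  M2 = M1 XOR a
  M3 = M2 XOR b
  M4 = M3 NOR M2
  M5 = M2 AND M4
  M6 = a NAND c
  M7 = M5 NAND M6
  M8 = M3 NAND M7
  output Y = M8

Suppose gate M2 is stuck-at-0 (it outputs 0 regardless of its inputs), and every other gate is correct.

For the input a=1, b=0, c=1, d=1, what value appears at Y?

1

Propagate with M2 forced: M1=0, M2=0 [stuck-at-0], M3=0, M4=1, M5=0, M6=0, M7=1, M8=1.
So Y = 1. (Without the fault it would be 0.)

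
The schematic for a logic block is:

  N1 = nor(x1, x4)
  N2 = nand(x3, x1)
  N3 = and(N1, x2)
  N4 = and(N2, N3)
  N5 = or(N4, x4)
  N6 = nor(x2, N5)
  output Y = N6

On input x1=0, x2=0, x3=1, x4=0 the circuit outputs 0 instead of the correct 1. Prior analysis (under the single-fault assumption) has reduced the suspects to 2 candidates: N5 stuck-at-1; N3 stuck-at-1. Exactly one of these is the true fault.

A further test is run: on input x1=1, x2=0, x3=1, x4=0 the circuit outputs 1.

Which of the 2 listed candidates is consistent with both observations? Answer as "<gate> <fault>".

Evaluate each candidate on input x1=1, x2=0, x3=1, x4=0:
  N5 stuck-at-1: N1=0, N2=0, N3=0, N4=0, N5=1 [stuck-at-1], N6=0 → 0 — eliminated
  N3 stuck-at-1: N1=0, N2=0, N3=1 [stuck-at-1], N4=0, N5=0, N6=1 → 1 — matches
Only N3 stuck-at-1 reproduces the observed 1.

N3 stuck-at-1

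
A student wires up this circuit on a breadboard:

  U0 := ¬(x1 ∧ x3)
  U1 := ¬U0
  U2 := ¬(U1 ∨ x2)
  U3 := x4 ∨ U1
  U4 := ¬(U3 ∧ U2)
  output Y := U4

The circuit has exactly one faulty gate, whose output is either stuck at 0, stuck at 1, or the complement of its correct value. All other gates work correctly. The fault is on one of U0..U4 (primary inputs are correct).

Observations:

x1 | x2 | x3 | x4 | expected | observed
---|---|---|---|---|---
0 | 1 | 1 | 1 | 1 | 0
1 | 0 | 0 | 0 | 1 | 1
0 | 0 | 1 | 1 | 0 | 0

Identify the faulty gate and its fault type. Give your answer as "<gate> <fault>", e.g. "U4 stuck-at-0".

Fault-free values for test 1 (x1=0, x2=1, x3=1, x4=1): U0=1, U1=0, U2=0, U3=1, U4=1, giving Y=1. Observed 0.
Test 1: faults giving observed 0 are {U2 stuck-at-1, U2 inverted output, U4 stuck-at-0, U4 inverted output}.
Test 2 (x1=1, x2=0, x3=0, x4=0): fault-free U0=1, U1=0, U2=1, U3=0, U4=1 → 1; observed 1. Eliminates U4 stuck-at-0, U4 inverted output.
Test 3 (x1=0, x2=0, x3=1, x4=1): fault-free U0=1, U1=0, U2=1, U3=1, U4=0 → 0; observed 0. Eliminates U2 inverted output.
Only U2 stuck-at-1 is consistent with every test.

U2 stuck-at-1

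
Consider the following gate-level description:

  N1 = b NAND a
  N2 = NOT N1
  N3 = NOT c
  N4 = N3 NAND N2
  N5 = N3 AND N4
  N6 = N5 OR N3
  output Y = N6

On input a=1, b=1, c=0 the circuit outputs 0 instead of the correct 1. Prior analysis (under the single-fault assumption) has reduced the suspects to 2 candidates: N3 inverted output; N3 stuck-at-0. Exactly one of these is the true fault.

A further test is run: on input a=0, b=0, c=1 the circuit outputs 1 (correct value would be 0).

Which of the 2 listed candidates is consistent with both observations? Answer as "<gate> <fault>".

N3 inverted output

Evaluate each candidate on input a=0, b=0, c=1:
  N3 inverted output: N1=1, N2=0, N3=1 [inverted output], N4=1, N5=1, N6=1 → 1 — matches
  N3 stuck-at-0: N1=1, N2=0, N3=0 [stuck-at-0], N4=1, N5=0, N6=0 → 0 — eliminated
Only N3 inverted output reproduces the observed 1.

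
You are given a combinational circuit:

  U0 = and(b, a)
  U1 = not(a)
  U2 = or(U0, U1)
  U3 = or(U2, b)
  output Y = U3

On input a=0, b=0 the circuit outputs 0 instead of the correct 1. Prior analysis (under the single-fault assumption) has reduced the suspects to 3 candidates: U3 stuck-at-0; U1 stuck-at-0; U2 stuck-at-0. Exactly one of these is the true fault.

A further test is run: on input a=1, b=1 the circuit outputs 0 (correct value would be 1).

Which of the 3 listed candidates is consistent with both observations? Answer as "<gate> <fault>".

Evaluate each candidate on input a=1, b=1:
  U3 stuck-at-0: U0=1, U1=0, U2=1, U3=0 [stuck-at-0] → 0 — matches
  U1 stuck-at-0: U0=1, U1=0 [stuck-at-0], U2=1, U3=1 → 1 — eliminated
  U2 stuck-at-0: U0=1, U1=0, U2=0 [stuck-at-0], U3=1 → 1 — eliminated
Only U3 stuck-at-0 reproduces the observed 0.

U3 stuck-at-0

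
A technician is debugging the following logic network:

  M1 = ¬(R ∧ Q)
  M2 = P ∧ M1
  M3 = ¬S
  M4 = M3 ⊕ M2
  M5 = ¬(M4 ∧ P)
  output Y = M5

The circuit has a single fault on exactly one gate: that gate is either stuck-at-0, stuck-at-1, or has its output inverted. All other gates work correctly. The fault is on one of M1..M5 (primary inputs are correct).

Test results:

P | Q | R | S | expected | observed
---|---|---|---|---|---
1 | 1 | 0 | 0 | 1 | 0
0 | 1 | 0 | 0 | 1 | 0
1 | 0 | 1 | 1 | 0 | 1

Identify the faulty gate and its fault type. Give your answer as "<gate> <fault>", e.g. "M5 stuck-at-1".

M5 inverted output

Fault-free values for test 1 (P=1, Q=1, R=0, S=0): M1=1, M2=1, M3=1, M4=0, M5=1, giving Y=1. Observed 0.
Test 1: faults giving observed 0 are {M1 stuck-at-0, M1 inverted output, M2 stuck-at-0, M2 inverted output, M3 stuck-at-0, M3 inverted output, M4 stuck-at-1, M4 inverted output, M5 stuck-at-0, M5 inverted output}.
Test 2 (P=0, Q=1, R=0, S=0): fault-free M1=1, M2=0, M3=1, M4=1, M5=1 → 1; observed 0. Eliminates M1 stuck-at-0, M1 inverted output, M2 stuck-at-0, M2 inverted output, M3 stuck-at-0, M3 inverted output, M4 stuck-at-1, M4 inverted output.
Test 3 (P=1, Q=0, R=1, S=1): fault-free M1=1, M2=1, M3=0, M4=1, M5=0 → 0; observed 1. Eliminates M5 stuck-at-0.
Only M5 inverted output is consistent with every test.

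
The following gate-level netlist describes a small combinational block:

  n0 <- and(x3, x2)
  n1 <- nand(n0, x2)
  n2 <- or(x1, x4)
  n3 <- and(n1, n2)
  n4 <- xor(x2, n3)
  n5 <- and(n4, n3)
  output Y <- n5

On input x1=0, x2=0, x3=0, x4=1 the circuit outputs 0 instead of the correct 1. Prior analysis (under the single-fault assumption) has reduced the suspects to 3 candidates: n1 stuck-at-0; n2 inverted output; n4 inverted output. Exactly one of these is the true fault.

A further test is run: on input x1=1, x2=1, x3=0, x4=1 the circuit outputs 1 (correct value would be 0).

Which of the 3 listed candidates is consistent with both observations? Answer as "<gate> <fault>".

Evaluate each candidate on input x1=1, x2=1, x3=0, x4=1:
  n1 stuck-at-0: n0=0, n1=0 [stuck-at-0], n2=1, n3=0, n4=1, n5=0 → 0 — eliminated
  n2 inverted output: n0=0, n1=1, n2=0 [inverted output], n3=0, n4=1, n5=0 → 0 — eliminated
  n4 inverted output: n0=0, n1=1, n2=1, n3=1, n4=1 [inverted output], n5=1 → 1 — matches
Only n4 inverted output reproduces the observed 1.

n4 inverted output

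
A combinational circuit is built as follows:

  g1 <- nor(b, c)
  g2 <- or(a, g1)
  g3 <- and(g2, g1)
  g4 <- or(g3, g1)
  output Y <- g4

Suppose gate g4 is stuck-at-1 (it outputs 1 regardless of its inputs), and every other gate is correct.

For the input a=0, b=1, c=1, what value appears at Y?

Propagate with g4 forced: g1=0, g2=0, g3=0, g4=1 [stuck-at-1].
So Y = 1. (Without the fault it would be 0.)

1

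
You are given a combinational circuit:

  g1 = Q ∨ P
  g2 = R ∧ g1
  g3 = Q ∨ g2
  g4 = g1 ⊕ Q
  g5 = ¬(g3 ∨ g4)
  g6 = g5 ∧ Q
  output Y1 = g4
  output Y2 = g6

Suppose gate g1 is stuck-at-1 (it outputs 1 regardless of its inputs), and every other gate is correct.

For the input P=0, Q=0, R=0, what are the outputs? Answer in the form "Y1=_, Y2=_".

Propagate with g1 forced: g1=1 [stuck-at-1], g2=0, g3=0, g4=1, g5=0, g6=0.
So the outputs are Y1=1, Y2=0. (Without the fault they would be Y1=0, Y2=0.)

Y1=1, Y2=0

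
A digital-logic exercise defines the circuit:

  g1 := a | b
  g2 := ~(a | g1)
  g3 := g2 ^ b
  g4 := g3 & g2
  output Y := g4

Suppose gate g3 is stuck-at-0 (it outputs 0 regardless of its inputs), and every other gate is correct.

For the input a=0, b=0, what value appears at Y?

0

Propagate with g3 forced: g1=0, g2=1, g3=0 [stuck-at-0], g4=0.
So Y = 0. (Without the fault it would be 1.)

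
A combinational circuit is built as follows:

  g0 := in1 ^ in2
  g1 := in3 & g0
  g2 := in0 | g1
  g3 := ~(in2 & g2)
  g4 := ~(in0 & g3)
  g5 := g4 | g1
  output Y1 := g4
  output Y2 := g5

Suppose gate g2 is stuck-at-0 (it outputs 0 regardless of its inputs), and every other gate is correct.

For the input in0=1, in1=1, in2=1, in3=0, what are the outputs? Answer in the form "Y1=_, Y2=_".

Y1=0, Y2=0

Propagate with g2 forced: g0=0, g1=0, g2=0 [stuck-at-0], g3=1, g4=0, g5=0.
So the outputs are Y1=0, Y2=0. (Without the fault they would be Y1=1, Y2=1.)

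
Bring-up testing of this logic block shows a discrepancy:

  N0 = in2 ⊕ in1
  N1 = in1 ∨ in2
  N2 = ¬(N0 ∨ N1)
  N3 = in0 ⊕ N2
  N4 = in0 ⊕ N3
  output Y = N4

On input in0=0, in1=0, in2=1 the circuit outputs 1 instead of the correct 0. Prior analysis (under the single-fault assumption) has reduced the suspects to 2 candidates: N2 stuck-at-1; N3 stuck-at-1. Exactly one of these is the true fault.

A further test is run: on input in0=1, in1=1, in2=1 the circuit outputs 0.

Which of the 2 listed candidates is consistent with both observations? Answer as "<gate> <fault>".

N3 stuck-at-1

Evaluate each candidate on input in0=1, in1=1, in2=1:
  N2 stuck-at-1: N0=0, N1=1, N2=1 [stuck-at-1], N3=0, N4=1 → 1 — eliminated
  N3 stuck-at-1: N0=0, N1=1, N2=0, N3=1 [stuck-at-1], N4=0 → 0 — matches
Only N3 stuck-at-1 reproduces the observed 0.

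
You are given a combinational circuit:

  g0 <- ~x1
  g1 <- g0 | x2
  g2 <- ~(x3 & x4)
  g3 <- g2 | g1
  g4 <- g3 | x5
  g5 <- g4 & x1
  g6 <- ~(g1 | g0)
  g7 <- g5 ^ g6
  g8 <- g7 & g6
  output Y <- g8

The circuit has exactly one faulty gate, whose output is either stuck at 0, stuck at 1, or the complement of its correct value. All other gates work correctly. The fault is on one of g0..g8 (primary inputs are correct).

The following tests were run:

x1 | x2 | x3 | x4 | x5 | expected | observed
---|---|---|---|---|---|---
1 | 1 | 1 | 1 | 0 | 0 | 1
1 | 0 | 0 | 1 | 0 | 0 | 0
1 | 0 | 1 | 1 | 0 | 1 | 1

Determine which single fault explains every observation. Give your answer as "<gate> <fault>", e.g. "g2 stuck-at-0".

g1 stuck-at-0

Fault-free values for test 1 (x1=1, x2=1, x3=1, x4=1, x5=0): g0=0, g1=1, g2=0, g3=1, g4=1, g5=1, g6=0, g7=1, g8=0, giving Y=0. Observed 1.
Test 1: faults giving observed 1 are {g1 stuck-at-0, g1 inverted output, g8 stuck-at-1, g8 inverted output}.
Test 2 (x1=1, x2=0, x3=0, x4=1, x5=0): fault-free g0=0, g1=0, g2=1, g3=1, g4=1, g5=1, g6=1, g7=0, g8=0 → 0; observed 0. Eliminates g8 stuck-at-1, g8 inverted output.
Test 3 (x1=1, x2=0, x3=1, x4=1, x5=0): fault-free g0=0, g1=0, g2=0, g3=0, g4=0, g5=0, g6=1, g7=1, g8=1 → 1; observed 1. Eliminates g1 inverted output.
Only g1 stuck-at-0 is consistent with every test.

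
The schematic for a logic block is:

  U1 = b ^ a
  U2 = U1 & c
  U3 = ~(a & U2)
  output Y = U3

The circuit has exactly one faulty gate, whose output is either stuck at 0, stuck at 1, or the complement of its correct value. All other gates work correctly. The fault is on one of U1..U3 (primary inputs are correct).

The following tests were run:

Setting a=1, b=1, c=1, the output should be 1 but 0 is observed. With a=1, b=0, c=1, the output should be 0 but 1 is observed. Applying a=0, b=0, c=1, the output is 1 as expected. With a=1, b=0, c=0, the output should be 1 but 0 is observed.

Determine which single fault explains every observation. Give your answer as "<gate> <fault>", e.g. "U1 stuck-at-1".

Fault-free values for test 1 (a=1, b=1, c=1): U1=0, U2=0, U3=1, giving Y=1. Observed 0.
Test 1: faults giving observed 0 are {U1 stuck-at-1, U1 inverted output, U2 stuck-at-1, U2 inverted output, U3 stuck-at-0, U3 inverted output}.
Test 2 (a=1, b=0, c=1): fault-free U1=1, U2=1, U3=0 → 0; observed 1. Eliminates U1 stuck-at-1, U2 stuck-at-1, U3 stuck-at-0.
Test 3 (a=0, b=0, c=1): fault-free U1=0, U2=0, U3=1 → 1; observed 1. Eliminates U3 inverted output.
Test 4 (a=1, b=0, c=0): fault-free U1=1, U2=0, U3=1 → 1; observed 0. Eliminates U1 inverted output.
Only U2 inverted output is consistent with every test.

U2 inverted output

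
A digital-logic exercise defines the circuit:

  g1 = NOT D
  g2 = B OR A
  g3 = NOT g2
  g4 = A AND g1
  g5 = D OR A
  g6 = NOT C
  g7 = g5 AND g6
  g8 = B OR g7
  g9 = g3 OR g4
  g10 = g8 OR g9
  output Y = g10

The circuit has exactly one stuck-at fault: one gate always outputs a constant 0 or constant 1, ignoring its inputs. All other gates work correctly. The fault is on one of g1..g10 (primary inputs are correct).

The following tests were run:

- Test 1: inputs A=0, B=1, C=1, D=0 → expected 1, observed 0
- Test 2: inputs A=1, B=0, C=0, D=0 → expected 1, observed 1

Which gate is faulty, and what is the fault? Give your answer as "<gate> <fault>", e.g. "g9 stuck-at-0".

g8 stuck-at-0

Fault-free values for test 1 (A=0, B=1, C=1, D=0): g1=1, g2=1, g3=0, g4=0, g5=0, g6=0, g7=0, g8=1, g9=0, g10=1, giving Y=1. Observed 0.
Test 1: faults giving observed 0 are {g8 stuck-at-0, g10 stuck-at-0}.
Test 2 (A=1, B=0, C=0, D=0): fault-free g1=1, g2=1, g3=0, g4=1, g5=1, g6=1, g7=1, g8=1, g9=1, g10=1 → 1; observed 1. Eliminates g10 stuck-at-0.
Only g8 stuck-at-0 is consistent with every test.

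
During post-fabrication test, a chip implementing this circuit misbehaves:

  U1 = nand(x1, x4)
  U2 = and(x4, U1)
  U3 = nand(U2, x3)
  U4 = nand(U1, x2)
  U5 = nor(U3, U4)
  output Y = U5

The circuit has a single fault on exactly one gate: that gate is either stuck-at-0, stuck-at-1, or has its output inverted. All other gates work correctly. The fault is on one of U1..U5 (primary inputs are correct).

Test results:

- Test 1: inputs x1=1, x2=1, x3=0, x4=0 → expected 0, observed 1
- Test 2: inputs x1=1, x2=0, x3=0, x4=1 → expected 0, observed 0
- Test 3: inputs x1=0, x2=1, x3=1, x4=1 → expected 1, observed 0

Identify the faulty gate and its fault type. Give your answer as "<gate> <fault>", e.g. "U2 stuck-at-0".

Fault-free values for test 1 (x1=1, x2=1, x3=0, x4=0): U1=1, U2=0, U3=1, U4=0, U5=0, giving Y=0. Observed 1.
Test 1: faults giving observed 1 are {U3 stuck-at-0, U3 inverted output, U5 stuck-at-1, U5 inverted output}.
Test 2 (x1=1, x2=0, x3=0, x4=1): fault-free U1=0, U2=0, U3=1, U4=1, U5=0 → 0; observed 0. Eliminates U5 stuck-at-1, U5 inverted output.
Test 3 (x1=0, x2=1, x3=1, x4=1): fault-free U1=1, U2=1, U3=0, U4=0, U5=1 → 1; observed 0. Eliminates U3 stuck-at-0.
Only U3 inverted output is consistent with every test.

U3 inverted output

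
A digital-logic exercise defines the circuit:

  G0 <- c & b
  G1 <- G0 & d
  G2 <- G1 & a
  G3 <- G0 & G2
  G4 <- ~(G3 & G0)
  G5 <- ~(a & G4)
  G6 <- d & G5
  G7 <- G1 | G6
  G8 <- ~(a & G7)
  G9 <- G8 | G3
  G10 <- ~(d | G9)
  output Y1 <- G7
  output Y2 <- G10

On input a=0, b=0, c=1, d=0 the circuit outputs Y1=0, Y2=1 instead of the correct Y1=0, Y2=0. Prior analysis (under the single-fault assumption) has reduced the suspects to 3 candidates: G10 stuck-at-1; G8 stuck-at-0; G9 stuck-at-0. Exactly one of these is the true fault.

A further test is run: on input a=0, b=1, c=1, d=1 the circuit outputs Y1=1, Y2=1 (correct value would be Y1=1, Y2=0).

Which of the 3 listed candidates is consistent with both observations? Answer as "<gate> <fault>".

Evaluate each candidate on input a=0, b=1, c=1, d=1:
  G10 stuck-at-1: G0=1, G1=1, G2=0, G3=0, G4=1, G5=1, G6=1, G7=1, G8=1, G9=1, G10=1 [stuck-at-1] → Y1=1, Y2=1 — matches
  G8 stuck-at-0: G0=1, G1=1, G2=0, G3=0, G4=1, G5=1, G6=1, G7=1, G8=0 [stuck-at-0], G9=0, G10=0 → Y1=1, Y2=0 — eliminated
  G9 stuck-at-0: G0=1, G1=1, G2=0, G3=0, G4=1, G5=1, G6=1, G7=1, G8=1, G9=0 [stuck-at-0], G10=0 → Y1=1, Y2=0 — eliminated
Only G10 stuck-at-1 reproduces the observed Y1=1, Y2=1.

G10 stuck-at-1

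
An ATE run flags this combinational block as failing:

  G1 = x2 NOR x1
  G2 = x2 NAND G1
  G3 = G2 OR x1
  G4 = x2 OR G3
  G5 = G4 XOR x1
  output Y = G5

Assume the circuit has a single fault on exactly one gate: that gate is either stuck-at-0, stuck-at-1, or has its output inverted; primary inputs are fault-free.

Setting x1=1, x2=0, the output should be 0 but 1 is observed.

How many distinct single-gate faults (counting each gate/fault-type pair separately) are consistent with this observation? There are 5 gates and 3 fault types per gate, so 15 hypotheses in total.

6

Fault-free: G1=0, G2=1, G3=1, G4=1, G5=0 → 0. Observed 1.
  G1: none of the 3 fault types match ✗
  G2: none of the 3 fault types match ✗
  G3: stuck-at-0, inverted output ✓; others ✗
  G4: stuck-at-0, inverted output ✓; others ✗
  G5: stuck-at-1, inverted output ✓; others ✗
Consistent faults: {G3 stuck-at-0, G3 inverted output, G4 stuck-at-0, G4 inverted output, G5 stuck-at-1, G5 inverted output} — 6 in all.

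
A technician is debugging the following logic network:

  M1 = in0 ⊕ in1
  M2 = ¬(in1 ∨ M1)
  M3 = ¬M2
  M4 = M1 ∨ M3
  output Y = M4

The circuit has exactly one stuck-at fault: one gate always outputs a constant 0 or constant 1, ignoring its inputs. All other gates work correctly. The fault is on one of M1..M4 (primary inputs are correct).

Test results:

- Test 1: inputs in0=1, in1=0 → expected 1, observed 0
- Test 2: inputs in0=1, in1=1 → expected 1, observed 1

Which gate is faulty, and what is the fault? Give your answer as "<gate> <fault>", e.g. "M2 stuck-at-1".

Fault-free values for test 1 (in0=1, in1=0): M1=1, M2=0, M3=1, M4=1, giving Y=1. Observed 0.
Test 1: faults giving observed 0 are {M1 stuck-at-0, M4 stuck-at-0}.
Test 2 (in0=1, in1=1): fault-free M1=0, M2=0, M3=1, M4=1 → 1; observed 1. Eliminates M4 stuck-at-0.
Only M1 stuck-at-0 is consistent with every test.

M1 stuck-at-0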